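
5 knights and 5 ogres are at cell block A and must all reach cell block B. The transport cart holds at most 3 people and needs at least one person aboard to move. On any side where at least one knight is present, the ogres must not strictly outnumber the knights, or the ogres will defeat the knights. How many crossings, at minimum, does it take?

11

Counting alone: each trip to cell block B takes at most 3 across and each return brings at least 1 back, so after t trips out (and t−1 returns) at most 3t − (t−1) of the 10 are across; that first reaches 10 at t = 5, so at least 9 crossings are needed.
The safety rule pushes this higher. Following every safe sequence of crossings, the most of the 10 that can be at cell block B as the transport cart arrives there on crossing 9 is 9 — never all 10.
So no plan with fewer than 11 crossings exists, and this one achieves 11:
1. 2 ogres → cell block B.  (cell block A: 5K 3O; cell block B: 0K 2O)
2. 1 ogre ← cell block A.  (cell block A: 5K 4O; cell block B: 0K 1O)
3. 3 ogres → cell block B.  (cell block A: 5K 1O; cell block B: 0K 4O)
4. 1 ogre ← cell block A.  (cell block A: 5K 2O; cell block B: 0K 3O)
5. 3 knights → cell block B.  (cell block A: 2K 2O; cell block B: 3K 3O)
6. 1 knight and 1 ogre ← cell block A.  (cell block A: 3K 3O; cell block B: 2K 2O)
7. 3 knights → cell block B.  (cell block A: 0K 3O; cell block B: 5K 2O)
8. 1 ogre ← cell block A.  (cell block A: 0K 4O; cell block B: 5K 1O)
9. 2 ogres → cell block B.  (cell block A: 0K 2O; cell block B: 5K 3O)
10. 1 ogre ← cell block A.  (cell block A: 0K 3O; cell block B: 5K 2O)
11. 3 ogres → cell block B.  (cell block A: 0K 0O; cell block B: 5K 5O)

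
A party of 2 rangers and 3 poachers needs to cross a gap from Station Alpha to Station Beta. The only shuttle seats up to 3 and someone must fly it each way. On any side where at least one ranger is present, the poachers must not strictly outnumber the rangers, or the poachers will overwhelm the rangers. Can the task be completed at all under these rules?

The poachers already outnumber the rangers at Station Alpha before anyone moves, so the starting position itself is disallowed.

No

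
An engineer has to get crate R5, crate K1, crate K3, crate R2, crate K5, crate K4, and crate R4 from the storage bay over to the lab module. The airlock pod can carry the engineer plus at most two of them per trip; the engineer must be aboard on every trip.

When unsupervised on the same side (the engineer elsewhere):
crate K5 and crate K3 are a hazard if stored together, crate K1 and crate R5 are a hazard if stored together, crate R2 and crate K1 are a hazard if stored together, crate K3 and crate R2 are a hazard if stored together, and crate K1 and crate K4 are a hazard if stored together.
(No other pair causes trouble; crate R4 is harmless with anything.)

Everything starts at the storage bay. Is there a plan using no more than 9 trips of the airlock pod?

Yes — this plan uses 9 crossings (≤ 9):
1. Engineer goes to the lab module with crate K1 and crate K3.  [the storage bay: crate K4, crate K5, crate R2, crate R4, crate R5 | the lab module: crate K1, crate K3]
2. Engineer goes back to the storage bay alone.  [the storage bay: crate K4, crate K5, crate R2, crate R4, crate R5 | the lab module: crate K1, crate K3]
3. Engineer goes to the lab module with crate R5.  [the storage bay: crate K4, crate K5, crate R2, crate R4 | the lab module: crate K1, crate K3, crate R5]
4. Engineer goes back to the storage bay with crate K1.  [the storage bay: crate K1, crate K4, crate K5, crate R2, crate R4 | the lab module: crate K3, crate R5]
5. Engineer goes to the lab module with crate K4 and crate R2.  [the storage bay: crate K1, crate K5, crate R4 | the lab module: crate K3, crate K4, crate R2, crate R5]
6. Engineer goes back to the storage bay with crate K3.  [the storage bay: crate K1, crate K3, crate K5, crate R4 | the lab module: crate K4, crate R2, crate R5]
7. Engineer goes to the lab module with crate K5 and crate R4.  [the storage bay: crate K1, crate K3 | the lab module: crate K4, crate K5, crate R2, crate R4, crate R5]
8. Engineer goes back to the storage bay alone.  [the storage bay: crate K1, crate K3 | the lab module: crate K4, crate K5, crate R2, crate R4, crate R5]
9. Engineer goes to the lab module with crate K1 and crate K3.  [the storage bay: — | the lab module: crate K1, crate K3, crate K4, crate K5, crate R2, crate R4, crate R5]

Yes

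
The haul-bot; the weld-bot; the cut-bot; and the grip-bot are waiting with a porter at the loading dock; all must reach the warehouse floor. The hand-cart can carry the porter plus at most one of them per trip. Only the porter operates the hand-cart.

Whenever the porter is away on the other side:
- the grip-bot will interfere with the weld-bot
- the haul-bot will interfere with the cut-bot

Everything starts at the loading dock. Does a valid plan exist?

Whatever the first load, the items left behind include a forbidden pair without the porter. No opening move is safe, so no plan exists.

No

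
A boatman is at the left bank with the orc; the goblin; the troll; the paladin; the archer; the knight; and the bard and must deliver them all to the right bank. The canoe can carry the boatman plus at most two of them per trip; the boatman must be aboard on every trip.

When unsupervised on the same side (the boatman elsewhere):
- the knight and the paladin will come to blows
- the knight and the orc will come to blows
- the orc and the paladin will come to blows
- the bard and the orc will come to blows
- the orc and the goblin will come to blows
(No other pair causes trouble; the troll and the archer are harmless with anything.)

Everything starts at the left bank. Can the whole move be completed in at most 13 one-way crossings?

Yes

Yes — this plan uses 11 crossings (≤ 13):
1. Boatman goes to the right bank with the orc and the paladin.
2. Boatman goes back to the left bank with the orc.
3. Boatman goes to the right bank with the goblin and the orc.
4. Boatman goes back to the left bank with the orc.
5. Boatman goes to the right bank with the orc and the troll.
6. Boatman goes back to the left bank with the orc.
7. Boatman goes to the right bank with the archer and the orc.
8. Boatman goes back to the left bank with the orc.
9. Boatman goes to the right bank with the bard and the orc.
10. Boatman goes back to the left bank with the orc.
11. Boatman goes to the right bank with the knight and the orc.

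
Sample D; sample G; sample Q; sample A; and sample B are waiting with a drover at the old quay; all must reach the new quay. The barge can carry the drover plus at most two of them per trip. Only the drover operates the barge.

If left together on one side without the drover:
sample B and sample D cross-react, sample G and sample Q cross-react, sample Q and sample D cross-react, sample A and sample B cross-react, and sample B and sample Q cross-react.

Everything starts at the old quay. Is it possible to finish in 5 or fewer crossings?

Counting alone: the drover can take at most 2 across per trip to the new quay, so moving all 5 needs at least 3 loaded trips out, with a return between consecutive ones — at least 5 crossings.
The safety rule pushes this higher. Following every safe sequence of crossings, the most of the 5 that can be at the new quay as the barge arrives there on crossing 5 is 4 — never all 5.
So the move cannot be finished within 5 crossings. (The shortest complete plan takes 7:)
1. Drover goes to the new quay with sample B and sample Q.
2. Drover goes back to the old quay with sample Q.
3. Drover goes to the new quay with sample D and sample G.
4. Drover goes back to the old quay with sample D.
5. Drover goes to the new quay with sample A and sample D.
6. Drover goes back to the old quay with sample B.
7. Drover goes to the new quay with sample B and sample Q.

No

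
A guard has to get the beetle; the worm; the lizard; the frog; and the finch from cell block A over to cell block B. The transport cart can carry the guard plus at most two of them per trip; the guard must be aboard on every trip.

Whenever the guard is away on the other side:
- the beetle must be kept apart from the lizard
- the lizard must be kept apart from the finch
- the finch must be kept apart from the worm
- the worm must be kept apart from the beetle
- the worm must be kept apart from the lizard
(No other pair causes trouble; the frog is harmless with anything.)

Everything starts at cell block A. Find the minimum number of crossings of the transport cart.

Counting alone: the guard can take at most 2 across per trip to cell block B, so moving all 5 needs at least 3 loaded trips out, with a return between consecutive ones — at least 5 crossings.
The safety rule pushes this higher. Following every safe sequence of crossings, the most of the 5 that can be at cell block B as the transport cart arrives there on crossing 5 is 4 — never all 5.
So no plan with fewer than 7 crossings exists, and this one achieves 7:
1. Guard goes to cell block B with the lizard and the worm.  [cell block A: the beetle, the finch, the frog | cell block B: the lizard, the worm]
2. Guard goes back to cell block A with the worm.  [cell block A: the beetle, the finch, the frog, the worm | cell block B: the lizard]
3. Guard goes to cell block B with the beetle and the finch.  [cell block A: the frog, the worm | cell block B: the beetle, the finch, the lizard]
4. Guard goes back to cell block A with the lizard.  [cell block A: the frog, the lizard, the worm | cell block B: the beetle, the finch]
5. Guard goes to cell block B with the frog and the worm.  [cell block A: the lizard | cell block B: the beetle, the finch, the frog, the worm]
6. Guard goes back to cell block A with the worm.  [cell block A: the lizard, the worm | cell block B: the beetle, the finch, the frog]
7. Guard goes to cell block B with the lizard and the worm.  [cell block A: — | cell block B: the beetle, the finch, the frog, the lizard, the worm]

7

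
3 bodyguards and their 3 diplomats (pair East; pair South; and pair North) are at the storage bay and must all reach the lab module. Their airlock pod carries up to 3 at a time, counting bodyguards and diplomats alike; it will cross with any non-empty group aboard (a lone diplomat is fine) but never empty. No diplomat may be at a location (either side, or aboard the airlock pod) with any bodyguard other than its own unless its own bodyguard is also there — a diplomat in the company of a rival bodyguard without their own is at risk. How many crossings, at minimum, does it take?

5

Counting alone: each trip to the lab module takes at most 3 across and each return brings at least 1 back, so after t trips out (and t−1 returns) at most 3t − (t−1) of the 6 are across; that first reaches 6 at t = 3, so at least 5 crossings are needed.
The plan below uses exactly 5 crossings, so it is optimal:
1. bodyguard East and diplomat East cross → the lab module.
2. bodyguard East crosses ← the storage bay.
3. bodyguard East, bodyguard North, and bodyguard South cross → the lab module.
4. diplomat East crosses ← the storage bay.
5. diplomat East, diplomat North, and diplomat South cross → the lab module.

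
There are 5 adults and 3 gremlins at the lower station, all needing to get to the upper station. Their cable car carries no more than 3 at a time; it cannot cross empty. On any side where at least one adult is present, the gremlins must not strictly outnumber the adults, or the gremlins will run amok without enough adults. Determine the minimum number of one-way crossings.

7

Counting alone: each trip to the upper station takes at most 3 across and each return brings at least 1 back, so after t trips out (and t−1 returns) at most 3t − (t−1) of the 8 are across; that first reaches 8 at t = 4, so at least 7 crossings are needed.
The plan below uses exactly 7 crossings, so it is optimal:
1. 2 gremlins → the upper station.  (the lower station: 5A 1G; the upper station: 0A 2G)
2. 1 gremlin ← the lower station.  (the lower station: 5A 2G; the upper station: 0A 1G)
3. 2 adults and 1 gremlin → the upper station.  (the lower station: 3A 1G; the upper station: 2A 2G)
4. 1 gremlin ← the lower station.  (the lower station: 3A 2G; the upper station: 2A 1G)
5. 1 adult and 2 gremlins → the upper station.  (the lower station: 2A 0G; the upper station: 3A 3G)
6. 1 gremlin ← the lower station.  (the lower station: 2A 1G; the upper station: 3A 2G)
7. 2 adults and 1 gremlin → the upper station.  (the lower station: 0A 0G; the upper station: 5A 3G)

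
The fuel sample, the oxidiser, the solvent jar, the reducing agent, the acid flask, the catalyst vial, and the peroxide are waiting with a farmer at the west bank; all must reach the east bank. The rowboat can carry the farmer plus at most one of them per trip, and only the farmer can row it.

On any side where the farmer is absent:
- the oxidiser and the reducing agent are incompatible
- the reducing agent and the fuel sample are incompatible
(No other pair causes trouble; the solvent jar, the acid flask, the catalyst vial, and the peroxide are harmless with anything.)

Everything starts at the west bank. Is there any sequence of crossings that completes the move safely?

1. Farmer goes to the east bank with the reducing agent.  [the west bank: the acid flask, the catalyst vial, the fuel sample, the oxidiser, the peroxide, the solvent jar | the east bank: the reducing agent]
2. Farmer goes back to the west bank alone.  [the west bank: the acid flask, the catalyst vial, the fuel sample, the oxidiser, the peroxide, the solvent jar | the east bank: the reducing agent]
3. Farmer goes to the east bank with the fuel sample.  [the west bank: the acid flask, the catalyst vial, the oxidiser, the peroxide, the solvent jar | the east bank: the fuel sample, the reducing agent]
4. Farmer goes back to the west bank with the reducing agent.  [the west bank: the acid flask, the catalyst vial, the oxidiser, the peroxide, the reducing agent, the solvent jar | the east bank: the fuel sample]
5. Farmer goes to the east bank with the oxidiser.  [the west bank: the acid flask, the catalyst vial, the peroxide, the reducing agent, the solvent jar | the east bank: the fuel sample, the oxidiser]
6. Farmer goes back to the west bank alone.  [the west bank: the acid flask, the catalyst vial, the peroxide, the reducing agent, the solvent jar | the east bank: the fuel sample, the oxidiser]
7. Farmer goes to the east bank with the solvent jar.  [the west bank: the acid flask, the catalyst vial, the peroxide, the reducing agent | the east bank: the fuel sample, the oxidiser, the solvent jar]
8. Farmer goes back to the west bank alone.  [the west bank: the acid flask, the catalyst vial, the peroxide, the reducing agent | the east bank: the fuel sample, the oxidiser, the solvent jar]
9. Farmer goes to the east bank with the acid flask.  [the west bank: the catalyst vial, the peroxide, the reducing agent | the east bank: the acid flask, the fuel sample, the oxidiser, the solvent jar]
10. Farmer goes back to the west bank alone.  [the west bank: the catalyst vial, the peroxide, the reducing agent | the east bank: the acid flask, the fuel sample, the oxidiser, the solvent jar]
11. Farmer goes to the east bank with the catalyst vial.  [the west bank: the peroxide, the reducing agent | the east bank: the acid flask, the catalyst vial, the fuel sample, the oxidiser, the solvent jar]
12. Farmer goes back to the west bank alone.  [the west bank: the peroxide, the reducing agent | the east bank: the acid flask, the catalyst vial, the fuel sample, the oxidiser, the solvent jar]
13. Farmer goes to the east bank with the peroxide.  [the west bank: the reducing agent | the east bank: the acid flask, the catalyst vial, the fuel sample, the oxidiser, the peroxide, the solvent jar]
14. Farmer goes back to the west bank alone.  [the west bank: the reducing agent | the east bank: the acid flask, the catalyst vial, the fuel sample, the oxidiser, the peroxide, the solvent jar]
15. Farmer goes to the east bank with the reducing agent.  [the west bank: — | the east bank: the acid flask, the catalyst vial, the fuel sample, the oxidiser, the peroxide, the reducing agent, the solvent jar]

Yes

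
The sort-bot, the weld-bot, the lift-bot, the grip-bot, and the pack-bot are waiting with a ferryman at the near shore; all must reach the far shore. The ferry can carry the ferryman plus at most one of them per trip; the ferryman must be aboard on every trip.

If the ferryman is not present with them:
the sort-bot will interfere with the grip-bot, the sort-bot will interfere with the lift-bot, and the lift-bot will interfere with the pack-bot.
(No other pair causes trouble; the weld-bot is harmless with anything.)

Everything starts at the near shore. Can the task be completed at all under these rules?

No

Whatever the first load, the items left behind include a forbidden pair without the ferryman. No opening move is safe, so no plan exists.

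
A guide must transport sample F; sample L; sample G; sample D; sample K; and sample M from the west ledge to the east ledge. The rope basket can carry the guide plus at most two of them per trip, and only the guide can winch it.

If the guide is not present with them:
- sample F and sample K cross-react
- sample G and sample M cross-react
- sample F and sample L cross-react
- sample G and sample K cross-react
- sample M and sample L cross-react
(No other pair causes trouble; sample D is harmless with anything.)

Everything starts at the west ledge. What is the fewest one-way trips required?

Whatever the first load, the items left behind include a forbidden pair without the guide. No opening move is safe, so no plan exists.

impossible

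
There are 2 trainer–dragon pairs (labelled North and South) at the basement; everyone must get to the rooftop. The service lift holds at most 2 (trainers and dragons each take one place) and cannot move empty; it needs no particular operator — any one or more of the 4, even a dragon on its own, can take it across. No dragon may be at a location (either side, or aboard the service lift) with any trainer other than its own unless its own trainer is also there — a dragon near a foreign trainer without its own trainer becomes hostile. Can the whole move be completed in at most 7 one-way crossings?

Yes

Yes — this plan uses 5 crossings (≤ 7):
1. dragon North and trainer North cross → the rooftop.
2. trainer North crosses ← the basement.
3. trainer North and trainer South cross → the rooftop.
4. trainer South crosses ← the basement.
5. dragon South and trainer South cross → the rooftop.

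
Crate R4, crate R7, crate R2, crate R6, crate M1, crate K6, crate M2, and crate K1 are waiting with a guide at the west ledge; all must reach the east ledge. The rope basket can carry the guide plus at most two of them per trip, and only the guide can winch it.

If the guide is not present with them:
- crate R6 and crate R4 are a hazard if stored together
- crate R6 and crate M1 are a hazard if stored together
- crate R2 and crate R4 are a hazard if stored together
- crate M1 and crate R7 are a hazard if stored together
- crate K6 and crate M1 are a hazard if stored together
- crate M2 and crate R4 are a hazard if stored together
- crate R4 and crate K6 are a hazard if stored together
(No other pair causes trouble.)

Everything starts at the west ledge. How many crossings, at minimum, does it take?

Counting alone: the guide can take at most 2 across per trip to the east ledge, so moving all 8 needs at least 4 loaded trips out, with a return between consecutive ones — at least 7 crossings.
The safety rule pushes this higher. Following every safe sequence of crossings, the most of the 8 that can be at the east ledge as the rope basket arrives there on crossing 7 is 6 — never all 8.
So no plan with fewer than 9 crossings exists, and this one achieves 9:
1. Guide goes to the east ledge with crate M1 and crate R4.
2. Guide goes back to the west ledge alone.
3. Guide goes to the east ledge with crate K1 and crate R7.
4. Guide goes back to the west ledge with crate M1.
5. Guide goes to the east ledge with crate K6 and crate R6.
6. Guide goes back to the west ledge with crate R4.
7. Guide goes to the east ledge with crate M2 and crate R2.
8. Guide goes back to the west ledge alone.
9. Guide goes to the east ledge with crate M1 and crate R4.

9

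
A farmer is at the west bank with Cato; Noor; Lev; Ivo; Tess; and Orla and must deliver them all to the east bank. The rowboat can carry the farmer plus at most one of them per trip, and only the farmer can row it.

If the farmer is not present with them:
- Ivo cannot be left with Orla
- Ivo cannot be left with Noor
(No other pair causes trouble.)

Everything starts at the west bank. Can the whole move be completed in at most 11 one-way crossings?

No

Counting alone: the farmer can take at most 1 across per trip to the east bank, so moving all 6 needs at least 6 loaded trips out, with a return between consecutive ones — at least 11 crossings.
The safety rule pushes this higher. Following every safe sequence of crossings, the most of the 6 that can be at the east bank as the rowboat arrives there on crossing 11 is 5 — never all 6.
So the move cannot be finished within 11 crossings. (The shortest complete plan takes 13:)
1. Farmer goes to the east bank with Ivo.
2. Farmer goes back to the west bank alone.
3. Farmer goes to the east bank with Cato.
4. Farmer goes back to the west bank alone.
5. Farmer goes to the east bank with Noor.
6. Farmer goes back to the west bank with Ivo.
7. Farmer goes to the east bank with Orla.
8. Farmer goes back to the west bank alone.
9. Farmer goes to the east bank with Lev.
10. Farmer goes back to the west bank alone.
11. Farmer goes to the east bank with Tess.
12. Farmer goes back to the west bank alone.
13. Farmer goes to the east bank with Ivo.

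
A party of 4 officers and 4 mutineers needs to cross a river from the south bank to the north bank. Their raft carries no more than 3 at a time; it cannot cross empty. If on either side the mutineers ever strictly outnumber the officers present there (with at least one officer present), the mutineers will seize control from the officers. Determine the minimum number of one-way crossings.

9

Counting alone: each trip to the north bank takes at most 3 across and each return brings at least 1 back, so after t trips out (and t−1 returns) at most 3t − (t−1) of the 8 are across; that first reaches 8 at t = 4, so at least 7 crossings are needed.
The safety rule pushes this higher. Following every safe sequence of crossings, the most of the 8 that can be at the north bank as the raft arrives there on crossing 7 is 7 — never all 8.
So no plan with fewer than 9 crossings exists, and this one achieves 9:
1. 2 mutineers → the north bank.  (the south bank: 4O 2M; the north bank: 0O 2M)
2. 1 mutineer ← the south bank.  (the south bank: 4O 3M; the north bank: 0O 1M)
3. 3 mutineers → the north bank.  (the south bank: 4O 0M; the north bank: 0O 4M)
4. 1 mutineer ← the south bank.  (the south bank: 4O 1M; the north bank: 0O 3M)
5. 3 officers → the north bank.  (the south bank: 1O 1M; the north bank: 3O 3M)
6. 1 officer and 1 mutineer ← the south bank.  (the south bank: 2O 2M; the north bank: 2O 2M)
7. 2 officers → the north bank.  (the south bank: 0O 2M; the north bank: 4O 2M)
8. 1 mutineer ← the south bank.  (the south bank: 0O 3M; the north bank: 4O 1M)
9. 3 mutineers → the north bank.  (the south bank: 0O 0M; the north bank: 4O 4M)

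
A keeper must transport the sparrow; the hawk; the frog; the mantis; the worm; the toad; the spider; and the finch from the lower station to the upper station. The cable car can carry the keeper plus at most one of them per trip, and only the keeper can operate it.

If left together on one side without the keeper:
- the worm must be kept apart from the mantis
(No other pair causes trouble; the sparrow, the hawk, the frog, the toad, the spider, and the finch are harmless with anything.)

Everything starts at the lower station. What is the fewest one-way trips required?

15

Counting alone: the keeper can take at most 1 across per trip to the upper station, so moving all 8 needs at least 8 loaded trips out, with a return between consecutive ones — at least 15 crossings.
The plan below uses exactly 15 crossings, so it is optimal:
1. Keeper goes to the upper station with the mantis.
2. Keeper goes back to the lower station alone.
3. Keeper goes to the upper station with the sparrow.
4. Keeper goes back to the lower station alone.
5. Keeper goes to the upper station with the hawk.
6. Keeper goes back to the lower station alone.
7. Keeper goes to the upper station with the frog.
8. Keeper goes back to the lower station alone.
9. Keeper goes to the upper station with the toad.
10. Keeper goes back to the lower station alone.
11. Keeper goes to the upper station with the spider.
12. Keeper goes back to the lower station alone.
13. Keeper goes to the upper station with the finch.
14. Keeper goes back to the lower station alone.
15. Keeper goes to the upper station with the worm.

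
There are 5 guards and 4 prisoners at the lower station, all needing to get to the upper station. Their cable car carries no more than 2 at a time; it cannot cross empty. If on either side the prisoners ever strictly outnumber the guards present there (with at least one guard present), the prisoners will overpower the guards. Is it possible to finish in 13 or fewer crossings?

No

Counting alone: each trip to the upper station takes at most 2 across and each return brings at least 1 back, so after t trips out (and t−1 returns) at most 2t − (t−1) of the 9 are across; that first reaches 9 at t = 8, so at least 15 crossings are needed.
Since 13 < 15, 13 crossings cannot be enough. (The shortest complete plan in fact takes 15:)
1. 2 prisoners → the upper station.  (the lower station: 5G 2P; the upper station: 0G 2P)
2. 1 prisoner ← the lower station.  (the lower station: 5G 3P; the upper station: 0G 1P)
3. 2 prisoners → the upper station.  (the lower station: 5G 1P; the upper station: 0G 3P)
4. 1 prisoner ← the lower station.  (the lower station: 5G 2P; the upper station: 0G 2P)
5. 2 guards → the upper station.  (the lower station: 3G 2P; the upper station: 2G 2P)
6. 1 prisoner ← the lower station.  (the lower station: 3G 3P; the upper station: 2G 1P)
7. 1 guard and 1 prisoner → the upper station.  (the lower station: 2G 2P; the upper station: 3G 2P)
8. 1 guard ← the lower station.  (the lower station: 3G 2P; the upper station: 2G 2P)
9. 1 guard and 1 prisoner → the upper station.  (the lower station: 2G 1P; the upper station: 3G 3P)
10. 1 prisoner ← the lower station.  (the lower station: 2G 2P; the upper station: 3G 2P)
11. 1 guard and 1 prisoner → the upper station.  (the lower station: 1G 1P; the upper station: 4G 3P)
12. 1 guard ← the lower station.  (the lower station: 2G 1P; the upper station: 3G 3P)
13. 1 guard and 1 prisoner → the upper station.  (the lower station: 1G 0P; the upper station: 4G 4P)
14. 1 prisoner ← the lower station.  (the lower station: 1G 1P; the upper station: 4G 3P)
15. 1 guard and 1 prisoner → the upper station.  (the lower station: 0G 0P; the upper station: 5G 4P)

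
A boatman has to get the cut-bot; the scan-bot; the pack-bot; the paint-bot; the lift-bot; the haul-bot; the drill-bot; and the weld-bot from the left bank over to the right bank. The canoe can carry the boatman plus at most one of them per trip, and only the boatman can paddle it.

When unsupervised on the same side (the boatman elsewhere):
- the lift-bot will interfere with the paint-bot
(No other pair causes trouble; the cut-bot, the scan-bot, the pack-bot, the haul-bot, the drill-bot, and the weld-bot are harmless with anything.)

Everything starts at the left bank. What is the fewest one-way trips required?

Counting alone: the boatman can take at most 1 across per trip to the right bank, so moving all 8 needs at least 8 loaded trips out, with a return between consecutive ones — at least 15 crossings.
The plan below uses exactly 15 crossings, so it is optimal:
1. Boatman goes to the right bank with the paint-bot.
2. Boatman goes back to the left bank alone.
3. Boatman goes to the right bank with the cut-bot.
4. Boatman goes back to the left bank alone.
5. Boatman goes to the right bank with the scan-bot.
6. Boatman goes back to the left bank alone.
7. Boatman goes to the right bank with the pack-bot.
8. Boatman goes back to the left bank alone.
9. Boatman goes to the right bank with the haul-bot.
10. Boatman goes back to the left bank alone.
11. Boatman goes to the right bank with the drill-bot.
12. Boatman goes back to the left bank alone.
13. Boatman goes to the right bank with the weld-bot.
14. Boatman goes back to the left bank alone.
15. Boatman goes to the right bank with the lift-bot.

15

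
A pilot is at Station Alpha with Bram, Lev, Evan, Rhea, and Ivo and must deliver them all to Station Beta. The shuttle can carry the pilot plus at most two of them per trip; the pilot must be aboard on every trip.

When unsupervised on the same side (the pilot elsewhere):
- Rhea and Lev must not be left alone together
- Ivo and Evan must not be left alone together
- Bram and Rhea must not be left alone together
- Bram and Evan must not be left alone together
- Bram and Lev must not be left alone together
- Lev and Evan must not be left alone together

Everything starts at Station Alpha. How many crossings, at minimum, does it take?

Whatever the first load, the items left behind include a forbidden pair without the pilot. No opening move is safe, so no plan exists.

impossible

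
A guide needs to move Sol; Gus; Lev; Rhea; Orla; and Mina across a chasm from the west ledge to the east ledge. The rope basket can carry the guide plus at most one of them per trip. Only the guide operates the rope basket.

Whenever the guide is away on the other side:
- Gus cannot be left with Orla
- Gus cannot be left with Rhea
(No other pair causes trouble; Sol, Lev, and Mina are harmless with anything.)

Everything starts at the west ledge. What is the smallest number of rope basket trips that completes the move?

Counting alone: the guide can take at most 1 across per trip to the east ledge, so moving all 6 needs at least 6 loaded trips out, with a return between consecutive ones — at least 11 crossings.
The safety rule pushes this higher. Following every safe sequence of crossings, the most of the 6 that can be at the east ledge as the rope basket arrives there on crossing 11 is 5 — never all 6.
So no plan with fewer than 13 crossings exists, and this one achieves 13:
1. Guide goes to the east ledge with Gus.
2. Guide goes back to the west ledge alone.
3. Guide goes to the east ledge with Sol.
4. Guide goes back to the west ledge alone.
5. Guide goes to the east ledge with Lev.
6. Guide goes back to the west ledge alone.
7. Guide goes to the east ledge with Rhea.
8. Guide goes back to the west ledge with Gus.
9. Guide goes to the east ledge with Orla.
10. Guide goes back to the west ledge alone.
11. Guide goes to the east ledge with Mina.
12. Guide goes back to the west ledge alone.
13. Guide goes to the east ledge with Gus.

13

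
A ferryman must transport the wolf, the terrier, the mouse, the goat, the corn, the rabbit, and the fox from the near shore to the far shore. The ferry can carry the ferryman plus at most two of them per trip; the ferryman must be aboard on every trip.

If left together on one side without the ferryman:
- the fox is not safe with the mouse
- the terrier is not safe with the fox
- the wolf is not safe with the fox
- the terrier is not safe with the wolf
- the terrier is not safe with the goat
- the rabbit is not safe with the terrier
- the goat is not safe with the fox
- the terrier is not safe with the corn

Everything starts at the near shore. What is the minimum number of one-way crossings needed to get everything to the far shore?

11

Counting alone: the ferryman can take at most 2 across per trip to the far shore, so moving all 7 needs at least 4 loaded trips out, with a return between consecutive ones — at least 7 crossings.
The safety rule pushes this higher. Following every safe sequence of crossings, the most of the 7 that can be at the far shore as the ferry arrives there on crossings 7, 9 is 5, 6 respectively — never all 7.
So no plan with fewer than 11 crossings exists, and this one achieves 11:
1. Ferryman goes to the far shore with the fox and the terrier.
2. Ferryman goes back to the near shore with the terrier.
3. Ferryman goes to the far shore with the mouse and the terrier.
4. Ferryman goes back to the near shore with the fox.
5. Ferryman goes to the far shore with the goat and the wolf.
6. Ferryman goes back to the near shore with the terrier.
7. Ferryman goes to the far shore with the corn and the terrier.
8. Ferryman goes back to the near shore with the terrier.
9. Ferryman goes to the far shore with the rabbit and the terrier.
10. Ferryman goes back to the near shore with the terrier.
11. Ferryman goes to the far shore with the fox and the terrier.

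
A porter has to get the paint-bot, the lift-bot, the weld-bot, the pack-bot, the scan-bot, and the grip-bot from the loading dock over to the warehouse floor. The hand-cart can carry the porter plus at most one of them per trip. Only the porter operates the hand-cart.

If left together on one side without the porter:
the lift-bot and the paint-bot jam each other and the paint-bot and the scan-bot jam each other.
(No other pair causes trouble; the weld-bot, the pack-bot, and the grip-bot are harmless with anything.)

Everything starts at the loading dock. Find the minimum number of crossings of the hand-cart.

13

Counting alone: the porter can take at most 1 across per trip to the warehouse floor, so moving all 6 needs at least 6 loaded trips out, with a return between consecutive ones — at least 11 crossings.
The safety rule pushes this higher. Following every safe sequence of crossings, the most of the 6 that can be at the warehouse floor as the hand-cart arrives there on crossing 11 is 5 — never all 6.
So no plan with fewer than 13 crossings exists, and this one achieves 13:
1. Porter goes to the warehouse floor with the paint-bot.  [the loading dock: the grip-bot, the lift-bot, the pack-bot, the scan-bot, the weld-bot | the warehouse floor: the paint-bot]
2. Porter goes back to the loading dock alone.  [the loading dock: the grip-bot, the lift-bot, the pack-bot, the scan-bot, the weld-bot | the warehouse floor: the paint-bot]
3. Porter goes to the warehouse floor with the lift-bot.  [the loading dock: the grip-bot, the pack-bot, the scan-bot, the weld-bot | the warehouse floor: the lift-bot, the paint-bot]
4. Porter goes back to the loading dock with the paint-bot.  [the loading dock: the grip-bot, the pack-bot, the paint-bot, the scan-bot, the weld-bot | the warehouse floor: the lift-bot]
5. Porter goes to the warehouse floor with the scan-bot.  [the loading dock: the grip-bot, the pack-bot, the paint-bot, the weld-bot | the warehouse floor: the lift-bot, the scan-bot]
6. Porter goes back to the loading dock alone.  [the loading dock: the grip-bot, the pack-bot, the paint-bot, the weld-bot | the warehouse floor: the lift-bot, the scan-bot]
7. Porter goes to the warehouse floor with the weld-bot.  [the loading dock: the grip-bot, the pack-bot, the paint-bot | the warehouse floor: the lift-bot, the scan-bot, the weld-bot]
8. Porter goes back to the loading dock alone.  [the loading dock: the grip-bot, the pack-bot, the paint-bot | the warehouse floor: the lift-bot, the scan-bot, the weld-bot]
9. Porter goes to the warehouse floor with the pack-bot.  [the loading dock: the grip-bot, the paint-bot | the warehouse floor: the lift-bot, the pack-bot, the scan-bot, the weld-bot]
10. Porter goes back to the loading dock alone.  [the loading dock: the grip-bot, the paint-bot | the warehouse floor: the lift-bot, the pack-bot, the scan-bot, the weld-bot]
11. Porter goes to the warehouse floor with the grip-bot.  [the loading dock: the paint-bot | the warehouse floor: the grip-bot, the lift-bot, the pack-bot, the scan-bot, the weld-bot]
12. Porter goes back to the loading dock alone.  [the loading dock: the paint-bot | the warehouse floor: the grip-bot, the lift-bot, the pack-bot, the scan-bot, the weld-bot]
13. Porter goes to the warehouse floor with the paint-bot.  [the loading dock: — | the warehouse floor: the grip-bot, the lift-bot, the pack-bot, the paint-bot, the scan-bot, the weld-bot]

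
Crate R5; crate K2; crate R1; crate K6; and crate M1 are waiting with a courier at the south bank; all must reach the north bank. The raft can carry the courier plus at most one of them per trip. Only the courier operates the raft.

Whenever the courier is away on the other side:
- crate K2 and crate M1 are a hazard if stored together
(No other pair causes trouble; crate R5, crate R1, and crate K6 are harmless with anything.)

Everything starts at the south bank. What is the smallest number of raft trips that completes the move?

Counting alone: the courier can take at most 1 across per trip to the north bank, so moving all 5 needs at least 5 loaded trips out, with a return between consecutive ones — at least 9 crossings.
The plan below uses exactly 9 crossings, so it is optimal:
1. Courier goes to the north bank with crate K2.  [the south bank: crate K6, crate M1, crate R1, crate R5 | the north bank: crate K2]
2. Courier goes back to the south bank alone.  [the south bank: crate K6, crate M1, crate R1, crate R5 | the north bank: crate K2]
3. Courier goes to the north bank with crate R5.  [the south bank: crate K6, crate M1, crate R1 | the north bank: crate K2, crate R5]
4. Courier goes back to the south bank alone.  [the south bank: crate K6, crate M1, crate R1 | the north bank: crate K2, crate R5]
5. Courier goes to the north bank with crate R1.  [the south bank: crate K6, crate M1 | the north bank: crate K2, crate R1, crate R5]
6. Courier goes back to the south bank alone.  [the south bank: crate K6, crate M1 | the north bank: crate K2, crate R1, crate R5]
7. Courier goes to the north bank with crate K6.  [the south bank: crate M1 | the north bank: crate K2, crate K6, crate R1, crate R5]
8. Courier goes back to the south bank alone.  [the south bank: crate M1 | the north bank: crate K2, crate K6, crate R1, crate R5]
9. Courier goes to the north bank with crate M1.  [the south bank: — | the north bank: crate K2, crate K6, crate M1, crate R1, crate R5]

9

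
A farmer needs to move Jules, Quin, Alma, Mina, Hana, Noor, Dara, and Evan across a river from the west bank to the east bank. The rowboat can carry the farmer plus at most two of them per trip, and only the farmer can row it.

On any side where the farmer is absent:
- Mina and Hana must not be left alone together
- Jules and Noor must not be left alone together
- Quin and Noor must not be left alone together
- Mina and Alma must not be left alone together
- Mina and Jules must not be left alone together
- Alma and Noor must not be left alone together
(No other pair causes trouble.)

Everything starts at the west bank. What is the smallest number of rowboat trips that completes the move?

9

Counting alone: the farmer can take at most 2 across per trip to the east bank, so moving all 8 needs at least 4 loaded trips out, with a return between consecutive ones — at least 7 crossings.
The safety rule pushes this higher. Following every safe sequence of crossings, the most of the 8 that can be at the east bank as the rowboat arrives there on crossing 7 is 6 — never all 8.
So no plan with fewer than 9 crossings exists, and this one achieves 9:
1. Farmer goes to the east bank with Mina and Noor.  [the west bank: Alma, Dara, Evan, Hana, Jules, Quin | the east bank: Mina, Noor]
2. Farmer goes back to the west bank alone.  [the west bank: Alma, Dara, Evan, Hana, Jules, Quin | the east bank: Mina, Noor]
3. Farmer goes to the east bank with Jules and Quin.  [the west bank: Alma, Dara, Evan, Hana | the east bank: Jules, Mina, Noor, Quin]
4. Farmer goes back to the west bank with Mina and Noor.  [the west bank: Alma, Dara, Evan, Hana, Mina, Noor | the east bank: Jules, Quin]
5. Farmer goes to the east bank with Alma and Hana.  [the west bank: Dara, Evan, Mina, Noor | the east bank: Alma, Hana, Jules, Quin]
6. Farmer goes back to the west bank alone.  [the west bank: Dara, Evan, Mina, Noor | the east bank: Alma, Hana, Jules, Quin]
7. Farmer goes to the east bank with Dara and Evan.  [the west bank: Mina, Noor | the east bank: Alma, Dara, Evan, Hana, Jules, Quin]
8. Farmer goes back to the west bank alone.  [the west bank: Mina, Noor | the east bank: Alma, Dara, Evan, Hana, Jules, Quin]
9. Farmer goes to the east bank with Mina and Noor.  [the west bank: — | the east bank: Alma, Dara, Evan, Hana, Jules, Mina, Noor, Quin]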